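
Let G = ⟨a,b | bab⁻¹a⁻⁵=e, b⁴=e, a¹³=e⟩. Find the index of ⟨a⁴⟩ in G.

First find ord(a⁴) by computing successive powers:
  (a⁴)¹ = a⁴, (a⁴)² = a⁸, (a⁴)³ = a¹², (a⁴)⁴ = a³, (a⁴)⁵ = a⁷, (a⁴)⁶ = a¹¹, (a⁴)⁷ = a², (a⁴)⁸ = a⁶, (a⁴)⁹ = a¹⁰, (a⁴)¹⁰ = a, (a⁴)¹¹ = a⁵, (a⁴)¹² = a⁹, (a⁴)¹³ = e.
So |⟨a⁴⟩| = ord(a⁴) = 13. With |G| = 52, by Lagrange [G : ⟨a⁴⟩] = 52/13 = 4.

Answer: 4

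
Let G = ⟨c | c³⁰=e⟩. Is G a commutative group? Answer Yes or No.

G has a single generator, so G is cyclic and hence abelian.

Answer: Yes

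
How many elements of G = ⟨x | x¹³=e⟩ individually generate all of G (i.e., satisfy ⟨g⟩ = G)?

G is cyclic of order 13. An element generates G iff its order is 13, and a cyclic group of order 13 has exactly φ(13) = 12 such elements.

Answer: 12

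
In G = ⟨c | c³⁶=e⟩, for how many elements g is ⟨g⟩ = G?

G is cyclic of order 36. An element generates G iff its order is 36, and a cyclic group of order 36 has exactly φ(36) = 12 such elements.

Answer: 12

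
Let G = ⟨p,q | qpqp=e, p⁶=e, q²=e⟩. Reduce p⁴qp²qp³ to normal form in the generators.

Multiply left to right, reducing at each step:
  (p⁴) · q = p⁴q
  (p⁴q) · p² = p²q
  (p²q) · q = p²
  (p²) · p³ = p⁵

Answer: p⁵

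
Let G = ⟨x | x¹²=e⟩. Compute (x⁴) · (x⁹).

Compute (x⁴) · (x⁹) by multiplying left to right and reducing via the relations at each step:
  (x⁴) · x⁹ = x

Answer: x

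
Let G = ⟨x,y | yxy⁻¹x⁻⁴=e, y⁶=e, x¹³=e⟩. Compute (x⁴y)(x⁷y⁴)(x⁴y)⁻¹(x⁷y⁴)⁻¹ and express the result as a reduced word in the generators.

[(x⁴y), (x⁷y⁴)] = (x⁴y)·(x⁷y⁴)·(x⁴y)⁻¹·(x⁷y⁴)⁻¹.
  (x⁴y) · (x⁷y⁴) = x⁶y⁵
  (x⁶y⁵) · (x¹²y⁵) = x⁹y⁴
  (x⁹y⁴) · (x⁵y²) = x²

Answer: x²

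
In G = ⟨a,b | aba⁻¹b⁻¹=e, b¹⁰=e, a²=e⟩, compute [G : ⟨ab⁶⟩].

First find ord(ab⁶) by computing successive powers:
  (ab⁶)¹ = ab⁶, (ab⁶)² = b², (ab⁶)³ = ab⁸, (ab⁶)⁴ = b⁴, (ab⁶)⁵ = a, (ab⁶)⁶ = b⁶, (ab⁶)⁷ = ab², (ab⁶)⁸ = b⁸, (ab⁶)⁹ = ab⁴, (ab⁶)¹⁰ = e.
So |⟨ab⁶⟩| = ord(ab⁶) = 10. With |G| = 20, by Lagrange [G : ⟨ab⁶⟩] = 20/10 = 2.

Answer: 2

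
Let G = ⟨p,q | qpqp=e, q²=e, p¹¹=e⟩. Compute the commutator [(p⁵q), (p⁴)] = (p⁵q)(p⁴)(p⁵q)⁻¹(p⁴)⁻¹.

[(p⁵q), (p⁴)] = (p⁵q)·(p⁴)·(p⁵q)⁻¹·(p⁴)⁻¹.
  (p⁵q) · (p⁴) = pq
  (pq) · (p⁵q) = p⁷
  (p⁷) · (p⁷) = p³

Answer: p³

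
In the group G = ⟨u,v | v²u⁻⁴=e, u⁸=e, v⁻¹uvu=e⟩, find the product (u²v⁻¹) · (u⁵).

Compute (u²v⁻¹) · (u⁵) by multiplying left to right and reducing via the relations at each step:
  (u²v⁻¹) · u⁵ = uv

Answer: uv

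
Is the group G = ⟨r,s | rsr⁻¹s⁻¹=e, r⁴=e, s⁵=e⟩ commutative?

Each pair of generators commutes: r·s = rs = s·r. Since the generators pairwise commute, every element of G commutes with every other, so G is abelian.

Answer: Yes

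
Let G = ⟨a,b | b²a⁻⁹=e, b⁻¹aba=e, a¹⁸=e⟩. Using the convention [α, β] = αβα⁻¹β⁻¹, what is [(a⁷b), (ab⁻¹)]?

[(a⁷b), (ab⁻¹)] = (a⁷b)·(ab⁻¹)·(a⁷b)⁻¹·(ab⁻¹)⁻¹.
  (a⁷b) · (ab⁻¹) = a⁶
  (a⁶) · (a⁷b⁻¹) = a⁴b
  (a⁴b) · (ab) = a¹²

Answer: a¹²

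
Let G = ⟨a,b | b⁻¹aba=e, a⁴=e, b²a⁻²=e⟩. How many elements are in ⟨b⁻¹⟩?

|⟨b⁻¹⟩| equals the order of b⁻¹. Compute successive powers until reaching e:
  (b⁻¹)¹ = b⁻¹, (b⁻¹)² = a², (b⁻¹)³ = b, (b⁻¹)⁴ = e.
The smallest positive k with (b⁻¹)ᵏ = e is 4, so |⟨b⁻¹⟩| = 4.

Answer: 4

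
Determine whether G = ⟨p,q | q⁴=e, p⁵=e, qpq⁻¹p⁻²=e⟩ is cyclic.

Every cyclic group is abelian. But p·q = pq while q·p = p²q, so p·q ≠ q·p and G is not abelian. Hence G is not cyclic.

Answer: No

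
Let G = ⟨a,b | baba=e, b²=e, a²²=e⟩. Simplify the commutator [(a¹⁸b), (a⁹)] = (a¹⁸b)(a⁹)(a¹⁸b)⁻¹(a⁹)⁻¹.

[(a¹⁸b), (a⁹)] = (a¹⁸b)·(a⁹)·(a¹⁸b)⁻¹·(a⁹)⁻¹.
  (a¹⁸b) · (a⁹) = a⁹b
  (a⁹b) · (a¹⁸b) = a¹³
  (a¹³) · (a¹³) = a⁴

Answer: a⁴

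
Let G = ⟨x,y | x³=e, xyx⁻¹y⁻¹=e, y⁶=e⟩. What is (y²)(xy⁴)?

Compute (y²) · (xy⁴) by multiplying left to right and reducing via the relations at each step:
  (y²) · x = xy²
  (xy²) · y⁴ = x

Answer: x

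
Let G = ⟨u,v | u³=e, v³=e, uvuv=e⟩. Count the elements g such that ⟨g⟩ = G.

⟨g⟩ = G would require ord(g) = |G| = 12, but the maximum element order in G is 3 < 12. So G is not cyclic and no single element generates it: the count is 0.

Answer: 0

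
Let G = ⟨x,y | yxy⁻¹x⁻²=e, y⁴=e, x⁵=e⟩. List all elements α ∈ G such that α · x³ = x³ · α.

⟨x³⟩ ⊆ C_G(x³) since powers of x³ commute with x³; so |C_G(x³)| ≥ |⟨x³⟩| = 5.
By orbit–stabilizer, |C_G(x³)| = |G| / |conj. class of x³| = 20 / 4 = 5.
The 5 elements commuting with x³ are {e, x, x², x³, x⁴}.

Answer: {e, x, x², x³, x⁴}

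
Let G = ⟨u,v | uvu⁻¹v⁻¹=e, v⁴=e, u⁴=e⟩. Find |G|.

Enumerate words in the generators, reducing via the relations: the distinct elements are
  {e, u, v, uv, u², u³, v², v³, uv², uv³, u²v, u³v, u²v², u²v³, u³v², u³v³}.
No further products give new elements, so |G| = 16.

Answer: 16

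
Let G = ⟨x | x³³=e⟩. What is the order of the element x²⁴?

Compute successive powers until reaching e:
  (x²⁴)¹ = x²⁴, (x²⁴)² = x¹⁵, (x²⁴)³ = x⁶, (x²⁴)⁴ = x³⁰, (x²⁴)⁵ = x²¹, (x²⁴)⁶ = x¹², (x²⁴)⁷ = x³, (x²⁴)⁸ = x²⁷, (x²⁴)⁹ = x¹⁸, (x²⁴)¹⁰ = x⁹, (x²⁴)¹¹ = e.
The smallest positive k with (x²⁴)ᵏ = e is 11.

Answer: 11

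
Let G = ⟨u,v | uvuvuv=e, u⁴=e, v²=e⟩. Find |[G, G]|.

G' = [G, G] is generated by all commutators. The generator-pair commutators are: [u, v] = u²vu.
The subgroup they normally generate is {e, u², uv, vu³, u²vu, u³v, u²vu³, vu, uvu², vu²v, u²vu²v, u³vu²}, of order 12.
Check: |G/G'| = 24/12 = 2 is the order of the abelianisation.

Answer: 12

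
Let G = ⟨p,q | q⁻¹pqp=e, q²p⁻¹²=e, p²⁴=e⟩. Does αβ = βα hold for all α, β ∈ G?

p·q = pq but q·p = p¹¹q⁻¹, so p·q ≠ q·p and G is not abelian.

Answer: No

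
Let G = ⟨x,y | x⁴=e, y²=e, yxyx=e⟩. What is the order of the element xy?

Compute successive powers until reaching e:
  (xy)¹ = xy, (xy)² = e.
The smallest positive k with (xy)ᵏ = e is 2.

Answer: 2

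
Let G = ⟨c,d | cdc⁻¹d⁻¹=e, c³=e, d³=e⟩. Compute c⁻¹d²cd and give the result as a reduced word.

Multiply left to right, reducing at each step:
  (c²) · d² = c²d²
  (c²d²) · c = d²
  (d²) · d = e

Answer: e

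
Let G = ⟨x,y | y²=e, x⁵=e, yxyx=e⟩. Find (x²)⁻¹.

The order of (x²) is 5 (smallest k with (x²)ᵏ = e), so (x²)⁻¹ = (x²)⁴ = x³.
Check: (x²) · (x³) → (x²) · x³ = e, giving e as required.

Answer: x³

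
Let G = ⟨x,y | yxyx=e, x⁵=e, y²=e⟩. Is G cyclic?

Every cyclic group is abelian. But x·y = xy while y·x = x⁴y, so x·y ≠ y·x and G is not abelian. Hence G is not cyclic.

Answer: No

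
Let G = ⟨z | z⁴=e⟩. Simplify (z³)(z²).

Compute (z³) · (z²) by multiplying left to right and reducing via the relations at each step:
  (z³) · z² = z

Answer: z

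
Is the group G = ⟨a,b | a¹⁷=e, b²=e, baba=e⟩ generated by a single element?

Every cyclic group is abelian. But a·b = ab while b·a = a¹⁶b, so a·b ≠ b·a and G is not abelian. Hence G is not cyclic.

Answer: No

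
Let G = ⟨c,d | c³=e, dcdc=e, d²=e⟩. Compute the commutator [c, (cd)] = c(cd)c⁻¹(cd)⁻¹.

[c, (cd)] = c·(cd)·c⁻¹·(cd)⁻¹.
  c · (cd) = c²d
  (c²d) · (c²) = d
  d · (cd) = c²

Answer: c²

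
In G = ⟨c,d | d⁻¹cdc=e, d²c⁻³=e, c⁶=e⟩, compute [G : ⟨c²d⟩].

First find ord(c²d) by computing successive powers:
  (c²d)¹ = c²d, (c²d)² = c³, (c²d)³ = c²d⁻¹, (c²d)⁴ = e.
So |⟨c²d⟩| = ord(c²d) = 4. With |G| = 12, by Lagrange [G : ⟨c²d⟩] = 12/4 = 3.

Answer: 3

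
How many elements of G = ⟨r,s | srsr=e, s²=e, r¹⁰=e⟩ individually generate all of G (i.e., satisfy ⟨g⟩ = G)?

⟨g⟩ = G would require ord(g) = |G| = 20, but the maximum element order in G is 10 < 20. So G is not cyclic and no single element generates it: the count is 0.

Answer: 0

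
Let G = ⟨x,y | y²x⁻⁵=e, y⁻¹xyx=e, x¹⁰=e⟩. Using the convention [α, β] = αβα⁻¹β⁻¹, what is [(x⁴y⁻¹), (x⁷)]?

[(x⁴y⁻¹), (x⁷)] = (x⁴y⁻¹)·(x⁷)·(x⁴y⁻¹)⁻¹·(x⁷)⁻¹.
  (x⁴y⁻¹) · (x⁷) = x²y
  (x²y) · (x⁴y) = x³
  (x³) · (x³) = x⁶

Answer: x⁶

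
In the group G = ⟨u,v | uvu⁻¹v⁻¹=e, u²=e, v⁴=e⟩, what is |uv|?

Compute successive powers until reaching e:
  (uv)¹ = uv, (uv)² = v², (uv)³ = uv³, (uv)⁴ = e.
The smallest positive k with (uv)ᵏ = e is 4.

Answer: 4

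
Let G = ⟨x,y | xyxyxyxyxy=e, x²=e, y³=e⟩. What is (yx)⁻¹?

The order of (yx) is 5 (smallest k with (yx)ᵏ = e), so (yx)⁻¹ = (yx)⁴ = xy².
Check: (yx) · (xy²) → (yx) · x = y;   y · y² = e, giving e as required.

Answer: xy²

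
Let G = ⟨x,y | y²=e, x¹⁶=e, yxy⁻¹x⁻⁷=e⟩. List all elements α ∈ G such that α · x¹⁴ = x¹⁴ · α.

⟨x¹⁴⟩ ⊆ C_G(x¹⁴) since powers of x¹⁴ commute with x¹⁴; so |C_G(x¹⁴)| ≥ |⟨x¹⁴⟩| = 8.
By orbit–stabilizer, |C_G(x¹⁴)| = |G| / |conj. class of x¹⁴| = 32 / 2 = 16.
The 16 elements commuting with x¹⁴ are {e, x, x², x³, x⁴, x⁵, x⁶, x⁷, x⁸, x⁹, x¹⁰, x¹¹, x¹², x¹³, x¹⁴, x¹⁵}.

Answer: {e, x, x², x³, x⁴, x⁵, x⁶, x⁷, x⁸, x⁹, x¹⁰, x¹¹, x¹², x¹³, x¹⁴, x¹⁵}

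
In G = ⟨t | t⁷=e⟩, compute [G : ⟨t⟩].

First find ord(t) by computing successive powers:
  t¹ = t, t² = t², t³ = t³, t⁴ = t⁴, t⁵ = t⁵, t⁶ = t⁶, t⁷ = e.
So |⟨t⟩| = ord(t) = 7. With |G| = 7, by Lagrange [G : ⟨t⟩] = 7/7 = 1.

Answer: 1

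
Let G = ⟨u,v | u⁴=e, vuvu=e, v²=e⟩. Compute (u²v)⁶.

Compute successive powers of (u²v), reducing at each step:
  (u²v)²: (u²v) · u² = v;   v · v = e
  (u²v)³: e · u² = u²;   (u²) · v = u²v
  (u²v)⁴: (u²v) · u² = v;   v · v = e
  (u²v)⁵: e · u² = u²;   (u²) · v = u²v
  (u²v)⁶: (u²v) · u² = v;   v · v = e

Answer: e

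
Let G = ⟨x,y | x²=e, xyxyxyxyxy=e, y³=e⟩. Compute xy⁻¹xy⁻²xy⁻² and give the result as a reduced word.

Multiply left to right, reducing at each step:
  x · y⁻¹ = xy²
  (xy²) · x = xy²x
  (xy²x) · y⁻² = xy²xy
  (xy²xy) · x = xy²xyx
  (xy²xyx) · y⁻² = xy²xyxy

Answer: xy²xyxy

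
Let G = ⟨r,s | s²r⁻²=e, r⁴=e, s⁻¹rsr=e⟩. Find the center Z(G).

An element z ∈ Z(G) iff z commutes with every generator.
For example r² is central: (r²)·r = r³ = r·(r²); (r²)·s = s⁻¹ = s·(r²).
Whereas r ∉ Z(G) since r·s = rs ≠ rs⁻¹ = s·r.
Checking each of the 8 elements this way gives Z(G) = {e, r²}, of order 2.

Answer: {e, r²}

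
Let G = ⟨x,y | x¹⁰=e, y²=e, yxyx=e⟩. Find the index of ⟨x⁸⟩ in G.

First find ord(x⁸) by computing successive powers:
  (x⁸)¹ = x⁸, (x⁸)² = x⁶, (x⁸)³ = x⁴, (x⁸)⁴ = x², (x⁸)⁵ = e.
So |⟨x⁸⟩| = ord(x⁸) = 5. With |G| = 20, by Lagrange [G : ⟨x⁸⟩] = 20/5 = 4.

Answer: 4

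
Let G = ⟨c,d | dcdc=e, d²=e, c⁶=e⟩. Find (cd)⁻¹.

The order of (cd) is 2 (smallest k with (cd)ᵏ = e), so (cd)⁻¹ = (cd)¹ = cd.
Check: (cd) · (cd) → (cd) · c = d;   d · d = e, giving e as required.

Answer: cd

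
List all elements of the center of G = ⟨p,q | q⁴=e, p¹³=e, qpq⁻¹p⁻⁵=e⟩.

An element z ∈ Z(G) iff z commutes with every generator.
For example e is central: e·p = p = p·e; e·q = q = q·e.
Whereas p ∉ Z(G) since p·q = pq ≠ p⁵q = q·p.
Checking each of the 52 elements this way gives Z(G) = {e}, of order 1.

Answer: {e}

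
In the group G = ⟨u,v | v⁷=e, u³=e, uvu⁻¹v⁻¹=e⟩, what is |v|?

Compute successive powers until reaching e:
  v¹ = v, v² = v², v³ = v³, v⁴ = v⁴, v⁵ = v⁵, v⁶ = v⁶, v⁷ = e.
The smallest positive k with vᵏ = e is 7.

Answer: 7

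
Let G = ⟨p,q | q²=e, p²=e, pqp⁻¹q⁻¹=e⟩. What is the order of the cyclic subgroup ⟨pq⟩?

|⟨pq⟩| equals the order of pq. Compute successive powers until reaching e:
  (pq)¹ = pq, (pq)² = e.
The smallest positive k with (pq)ᵏ = e is 2, so |⟨pq⟩| = 2.

Answer: 2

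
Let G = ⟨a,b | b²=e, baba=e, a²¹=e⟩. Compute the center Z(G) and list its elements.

An element z ∈ Z(G) iff z commutes with every generator.
For example e is central: e·a = a = a·e; e·b = b = b·e.
Whereas a ∉ Z(G) since a·b = ab ≠ a²⁰b = b·a.
Checking each of the 42 elements this way gives Z(G) = {e}, of order 1.

Answer: {e}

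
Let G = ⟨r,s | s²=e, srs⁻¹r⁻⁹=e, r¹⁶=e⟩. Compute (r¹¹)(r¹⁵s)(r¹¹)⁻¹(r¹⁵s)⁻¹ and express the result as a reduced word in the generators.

[(r¹¹), (r¹⁵s)] = (r¹¹)·(r¹⁵s)·(r¹¹)⁻¹·(r¹⁵s)⁻¹.
  (r¹¹) · (r¹⁵s) = r¹⁰s
  (r¹⁰s) · (r⁵) = r⁷s
  (r⁷s) · (r⁹s) = r⁸

Answer: r⁸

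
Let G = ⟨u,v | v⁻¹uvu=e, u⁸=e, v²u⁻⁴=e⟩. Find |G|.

Enumerate words in the generators, reducing via the relations: the distinct elements are
  {e, u, v, uv, u², u³, u⁴, u⁵, u⁶, u⁷, u²v, u³v, v⁻¹, uv⁻¹, u²v⁻¹, u³v⁻¹}.
No further products give new elements, so |G| = 16.

Answer: 16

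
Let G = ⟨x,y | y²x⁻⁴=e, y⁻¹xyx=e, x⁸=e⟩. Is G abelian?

x·y = xy but y·x = x³y⁻¹, so x·y ≠ y·x and G is not abelian.

Answer: No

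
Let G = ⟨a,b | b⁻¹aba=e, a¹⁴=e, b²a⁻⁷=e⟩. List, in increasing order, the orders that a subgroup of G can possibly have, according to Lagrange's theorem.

|G| = 28 = 2² · 7. By Lagrange's theorem the order of any subgroup divides 28; the divisors of 28 are 1, 2, 4, 7, 14, 28.

Answer: 1, 2, 4, 7, 14, 28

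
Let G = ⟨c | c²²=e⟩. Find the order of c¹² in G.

Compute successive powers until reaching e:
  (c¹²)¹ = c¹², (c¹²)² = c², (c¹²)³ = c¹⁴, (c¹²)⁴ = c⁴, (c¹²)⁵ = c¹⁶, (c¹²)⁶ = c⁶, (c¹²)⁷ = c¹⁸, (c¹²)⁸ = c⁸, (c¹²)⁹ = c²⁰, (c¹²)¹⁰ = c¹⁰, (c¹²)¹¹ = e.
The smallest positive k with (c¹²)ᵏ = e is 11.

Answer: 11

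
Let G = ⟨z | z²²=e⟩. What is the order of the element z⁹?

Compute successive powers until reaching e:
  (z⁹)¹ = z⁹, (z⁹)² = z¹⁸, (z⁹)³ = z⁵, (z⁹)⁴ = z¹⁴, (z⁹)⁵ = z, (z⁹)⁶ = z¹⁰, (z⁹)⁷ = z¹⁹, (z⁹)⁸ = z⁶, (z⁹)⁹ = z¹⁵, (z⁹)¹⁰ = z², (z⁹)¹¹ = z¹¹, (z⁹)¹² = z²⁰, (z⁹)¹³ = z⁷, (z⁹)¹⁴ = z¹⁶, (z⁹)¹⁵ = z³, (z⁹)¹⁶ = z¹², (z⁹)¹⁷ = z²¹, (z⁹)¹⁸ = z⁸, (z⁹)¹⁹ = z¹⁷, (z⁹)²⁰ = z⁴, (z⁹)²¹ = z¹³, (z⁹)²² = e.
The smallest positive k with (z⁹)ᵏ = e is 22.

Answer: 22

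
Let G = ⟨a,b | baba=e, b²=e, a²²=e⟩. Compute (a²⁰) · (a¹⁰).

Compute (a²⁰) · (a¹⁰) by multiplying left to right and reducing via the relations at each step:
  (a²⁰) · a¹⁰ = a⁸

Answer: a⁸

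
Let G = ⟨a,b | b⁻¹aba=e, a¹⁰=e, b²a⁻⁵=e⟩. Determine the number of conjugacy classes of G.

The conjugacy classes (representative and size) are:
  [e] (size 1), [a] (size 2), [a⁸] (size 2), [a⁷] (size 2), [a⁴] (size 2), [a⁵] (size 1), [a⁴b] (size 5), [a²b⁻¹] (size 5).
Class equation: 1 + 2 + 2 + 2 + 2 + 1 + 5 + 5 = 20 = |G|. So G has 8 conjugacy classes.

Answer: 8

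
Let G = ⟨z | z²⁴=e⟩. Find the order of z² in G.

Compute successive powers until reaching e:
  (z²)¹ = z², (z²)² = z⁴, (z²)³ = z⁶, (z²)⁴ = z⁸, (z²)⁵ = z¹⁰, (z²)⁶ = z¹², (z²)⁷ = z¹⁴, (z²)⁸ = z¹⁶, (z²)⁹ = z¹⁸, (z²)¹⁰ = z²⁰, (z²)¹¹ = z²², (z²)¹² = e.
The smallest positive k with (z²)ᵏ = e is 12.

Answer: 12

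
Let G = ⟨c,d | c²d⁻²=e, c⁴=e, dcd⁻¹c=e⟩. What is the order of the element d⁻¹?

Compute successive powers until reaching e:
  (d⁻¹)¹ = d⁻¹, (d⁻¹)² = c², (d⁻¹)³ = d, (d⁻¹)⁴ = e.
The smallest positive k with (d⁻¹)ᵏ = e is 4.

Answer: 4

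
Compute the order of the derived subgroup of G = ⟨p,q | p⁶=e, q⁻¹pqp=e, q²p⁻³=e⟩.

G' = [G, G] is generated by all commutators. The generator-pair commutators are: [p, q] = p².
The subgroup they normally generate is {e, p², p⁴}, of order 3.
Check: |G/G'| = 12/3 = 4 is the order of the abelianisation.

Answer: 3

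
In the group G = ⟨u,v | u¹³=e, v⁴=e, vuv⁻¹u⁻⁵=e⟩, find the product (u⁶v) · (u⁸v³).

Compute (u⁶v) · (u⁸v³) by multiplying left to right and reducing via the relations at each step:
  (u⁶v) · u⁸ = u⁷v
  (u⁷v) · v³ = u⁷

Answer: u⁷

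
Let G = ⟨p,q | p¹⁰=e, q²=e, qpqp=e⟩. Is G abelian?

p·q = pq but q·p = p⁹q, so p·q ≠ q·p and G is not abelian.

Answer: No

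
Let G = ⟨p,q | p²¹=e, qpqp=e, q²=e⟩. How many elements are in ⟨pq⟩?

|⟨pq⟩| equals the order of pq. Compute successive powers until reaching e:
  (pq)¹ = pq, (pq)² = e.
The smallest positive k with (pq)ᵏ = e is 2, so |⟨pq⟩| = 2.

Answer: 2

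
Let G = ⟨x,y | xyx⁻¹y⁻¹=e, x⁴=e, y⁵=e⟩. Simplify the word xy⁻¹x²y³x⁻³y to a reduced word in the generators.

Multiply left to right, reducing at each step:
  x · y⁻¹ = xy⁴
  (xy⁴) · x² = x³y⁴
  (x³y⁴) · y³ = x³y²
  (x³y²) · x⁻³ = y²
  (y²) · y = y³

Answer: y³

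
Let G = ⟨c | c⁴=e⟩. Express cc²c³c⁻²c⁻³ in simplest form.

Multiply left to right, reducing at each step:
  c · c² = c³
  (c³) · c³ = c²
  (c²) · c⁻² = e
  e · c⁻³ = c

Answer: c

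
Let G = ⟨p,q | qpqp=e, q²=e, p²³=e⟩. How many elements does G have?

Enumerate words in the generators, reducing via the relations: the distinct elements are
  {e, p, q, pq, p², p³, p⁴, p⁵, p⁶, p⁷, p⁸, p⁹, p²q, p²², p²¹, p²⁰, p³q, p¹², p¹³, p¹¹, p¹⁰, p¹⁴, p¹⁵, p¹⁶, p¹⁷, p¹⁸, p¹⁹, p⁴q, p⁵q, p⁶q, p⁷q, p⁸q, p⁹q, p²²q, p²¹q, p²⁰q, p¹²q, p¹³q, p¹¹q, p¹⁰q, p¹⁴q, p¹⁵q, p¹⁶q, p¹⁷q, p¹⁸q, p¹⁹q}.
No further products give new elements, so |G| = 46.

Answer: 46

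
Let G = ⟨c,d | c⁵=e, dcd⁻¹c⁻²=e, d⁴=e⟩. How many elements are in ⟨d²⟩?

|⟨d²⟩| equals the order of d². Compute successive powers until reaching e:
  (d²)¹ = d², (d²)² = e.
The smallest positive k with (d²)ᵏ = e is 2, so |⟨d²⟩| = 2.

Answer: 2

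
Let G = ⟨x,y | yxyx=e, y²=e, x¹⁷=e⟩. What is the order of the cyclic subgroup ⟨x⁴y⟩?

|⟨x⁴y⟩| equals the order of x⁴y. Compute successive powers until reaching e:
  (x⁴y)¹ = x⁴y, (x⁴y)² = e.
The smallest positive k with (x⁴y)ᵏ = e is 2, so |⟨x⁴y⟩| = 2.

Answer: 2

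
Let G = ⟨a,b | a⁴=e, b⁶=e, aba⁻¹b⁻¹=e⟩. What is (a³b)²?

Compute successive powers of (a³b), reducing at each step:
  (a³b)²: (a³b) · a³ = a²b;   (a²b) · b = a²b²

Answer: a²b²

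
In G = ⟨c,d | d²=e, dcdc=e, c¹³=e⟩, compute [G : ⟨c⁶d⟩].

First find ord(c⁶d) by computing successive powers:
  (c⁶d)¹ = c⁶d, (c⁶d)² = e.
So |⟨c⁶d⟩| = ord(c⁶d) = 2. With |G| = 26, by Lagrange [G : ⟨c⁶d⟩] = 26/2 = 13.

Answer: 13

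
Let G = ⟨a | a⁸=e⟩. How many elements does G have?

G is generated by a single element, so G is cyclic. The relator gives a⁸ = e and no smaller power is forced to be e, so the 8 powers {a, e, a², a³, a⁴, a⁵, a⁶, a⁷} are distinct. Hence |G| = 8.

Answer: 8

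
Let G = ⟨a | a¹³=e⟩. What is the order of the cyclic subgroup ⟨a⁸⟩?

|⟨a⁸⟩| equals the order of a⁸. Compute successive powers until reaching e:
  (a⁸)¹ = a⁸, (a⁸)² = a³, (a⁸)³ = a¹¹, (a⁸)⁴ = a⁶, (a⁸)⁵ = a, (a⁸)⁶ = a⁹, (a⁸)⁷ = a⁴, (a⁸)⁸ = a¹², (a⁸)⁹ = a⁷, (a⁸)¹⁰ = a², (a⁸)¹¹ = a¹⁰, (a⁸)¹² = a⁵, (a⁸)¹³ = e.
The smallest positive k with (a⁸)ᵏ = e is 13, so |⟨a⁸⟩| = 13.

Answer: 13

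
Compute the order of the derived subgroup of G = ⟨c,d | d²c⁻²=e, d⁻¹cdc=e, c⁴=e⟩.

G' = [G, G] is generated by all commutators. The generator-pair commutators are: [c, d] = c².
The subgroup they normally generate is {e, c²}, of order 2.
Check: |G/G'| = 8/2 = 4 is the order of the abelianisation.

Answer: 2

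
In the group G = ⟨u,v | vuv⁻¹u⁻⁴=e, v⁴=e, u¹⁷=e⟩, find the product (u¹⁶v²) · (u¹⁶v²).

Compute (u¹⁶v²) · (u¹⁶v²) by multiplying left to right and reducing via the relations at each step:
  (u¹⁶v²) · u¹⁶ = v²
  (v²) · v² = e

Answer: e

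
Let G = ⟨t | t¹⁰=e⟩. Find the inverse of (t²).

The order of (t²) is 5 (smallest k with (t²)ᵏ = e), so (t²)⁻¹ = (t²)⁴ = t⁸.
Check: (t²) · (t⁸) → (t²) · t⁸ = e, giving e as required.

Answer: t⁸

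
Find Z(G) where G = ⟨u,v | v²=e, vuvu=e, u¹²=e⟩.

An element z ∈ Z(G) iff z commutes with every generator.
For example u⁶ is central: (u⁶)·u = u⁷ = u·(u⁶); (u⁶)·v = u⁶v = v·(u⁶).
Whereas u ∉ Z(G) since u·v = uv ≠ u¹¹v = v·u.
Checking each of the 24 elements this way gives Z(G) = {e, u⁶}, of order 2.

Answer: {e, u⁶}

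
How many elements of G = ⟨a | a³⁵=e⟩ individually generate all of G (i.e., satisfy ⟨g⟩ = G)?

G is cyclic of order 35. An element generates G iff its order is 35, and a cyclic group of order 35 has exactly φ(35) = 24 such elements.

Answer: 24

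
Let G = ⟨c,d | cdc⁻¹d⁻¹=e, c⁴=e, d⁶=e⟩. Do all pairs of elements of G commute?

Each pair of generators commutes: c·d = cd = d·c. Since the generators pairwise commute, every element of G commutes with every other, so G is abelian.

Answer: Yes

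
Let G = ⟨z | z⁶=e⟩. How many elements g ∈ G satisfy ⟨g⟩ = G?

G is cyclic of order 6. An element generates G iff its order is 6, and a cyclic group of order 6 has exactly φ(6) = 2 such elements.

Answer: 2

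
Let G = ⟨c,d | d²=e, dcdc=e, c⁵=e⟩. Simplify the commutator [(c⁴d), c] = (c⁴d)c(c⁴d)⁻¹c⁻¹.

[(c⁴d), c] = (c⁴d)·c·(c⁴d)⁻¹·c⁻¹.
  (c⁴d) · c = c³d
  (c³d) · (c⁴d) = c⁴
  (c⁴) · (c⁴) = c³

Answer: c³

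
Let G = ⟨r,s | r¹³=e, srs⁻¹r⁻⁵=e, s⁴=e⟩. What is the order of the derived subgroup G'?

G' = [G, G] is generated by all commutators. The generator-pair commutators are: [r, s] = r⁹.
The subgroup they normally generate is {e, r, r², r³, r⁴, r⁵, r⁶, r⁷, r⁸, r⁹, r¹⁰, r¹¹, r¹²}, of order 13.
Check: |G/G'| = 52/13 = 4 is the order of the abelianisation.

Answer: 13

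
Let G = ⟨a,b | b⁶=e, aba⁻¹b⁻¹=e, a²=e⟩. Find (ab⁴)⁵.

Compute successive powers of (ab⁴), reducing at each step:
  (ab⁴)²: (ab⁴) · a = b⁴;   (b⁴) · b⁴ = b²
  (ab⁴)³: (b²) · a = ab²;   (ab²) · b⁴ = a
  (ab⁴)⁴: a · a = e;   e · b⁴ = b⁴
  (ab⁴)⁵: (b⁴) · a = ab⁴;   (ab⁴) · b⁴ = ab²

Answer: ab²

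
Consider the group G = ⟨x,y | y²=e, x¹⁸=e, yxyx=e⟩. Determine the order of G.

Enumerate words in the generators, reducing via the relations: the distinct elements are
  {e, x, y, xy, x², x³, x⁴, x⁵, x⁶, x⁷, x⁸, x⁹, x²y, x³y, x¹², x¹³, x¹¹, x¹⁰, x¹⁴, x¹⁵, x¹⁶, x¹⁷, x⁴y, x⁵y, x⁶y, x⁷y, x⁸y, x⁹y, x¹²y, x¹³y, x¹¹y, x¹⁰y, x¹⁴y, x¹⁵y, x¹⁶y, x¹⁷y}.
No further products give new elements, so |G| = 36.

Answer: 36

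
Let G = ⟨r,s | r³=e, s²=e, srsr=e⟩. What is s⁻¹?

The order of s is 2 (smallest k with sᵏ = e), so s⁻¹ = s¹ = s.
Check: s · s → s · s = e, giving e as required.

Answer: s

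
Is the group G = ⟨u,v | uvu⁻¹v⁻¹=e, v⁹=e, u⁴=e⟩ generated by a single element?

|G| = 36. The element uv has order 36 (its powers give 36 distinct elements), so ⟨uv⟩ = G and G is cyclic.

Answer: Yes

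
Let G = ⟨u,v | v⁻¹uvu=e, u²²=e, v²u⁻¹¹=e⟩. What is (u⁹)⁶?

Compute successive powers of (u⁹), reducing at each step:
  (u⁹)²: (u⁹) · u⁹ = u¹⁸
  (u⁹)³: (u¹⁸) · u⁹ = u⁵
  (u⁹)⁴: (u⁵) · u⁹ = u¹⁴
  (u⁹)⁵: (u¹⁴) · u⁹ = u
  (u⁹)⁶: u · u⁹ = u¹⁰

Answer: u¹⁰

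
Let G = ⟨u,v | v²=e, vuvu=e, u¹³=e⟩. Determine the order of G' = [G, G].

G' = [G, G] is generated by all commutators. The generator-pair commutators are: [u, v] = u².
The subgroup they normally generate is {e, u, u², u³, u⁴, u⁵, u⁶, u⁷, u⁸, u⁹, u¹⁰, u¹¹, u¹²}, of order 13.
Check: |G/G'| = 26/13 = 2 is the order of the abelianisation.

Answer: 13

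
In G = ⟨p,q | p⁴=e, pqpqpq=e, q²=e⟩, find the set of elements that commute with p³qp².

⟨p³qp²⟩ ⊆ C_G(p³qp²) since powers of p³qp² commute with p³qp²; so |C_G(p³qp²)| ≥ |⟨p³qp²⟩| = 3.
By orbit–stabilizer, |C_G(p³qp²)| = |G| / |conj. class of p³qp²| = 24 / 8 = 3.
The 3 elements commuting with p³qp² are {e, p²qp, p³qp²}.

Answer: {e, p²qp, p³qp²}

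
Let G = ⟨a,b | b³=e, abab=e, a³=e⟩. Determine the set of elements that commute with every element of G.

An element z ∈ Z(G) iff z commutes with every generator.
For example e is central: e·a = a = a·e; e·b = b = b·e.
Whereas a ∉ Z(G) since a·b = ab ≠ a²b² = b·a.
Checking each of the 12 elements this way gives Z(G) = {e}, of order 1.

Answer: {e}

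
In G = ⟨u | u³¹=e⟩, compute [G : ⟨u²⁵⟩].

First find ord(u²⁵) by computing successive powers:
  (u²⁵)¹ = u²⁵, (u²⁵)² = u¹⁹, (u²⁵)³ = u¹³, (u²⁵)⁴ = u⁷, (u²⁵)⁵ = u, (u²⁵)⁶ = u²⁶, (u²⁵)⁷ = u²⁰, (u²⁵)⁸ = u¹⁴, (u²⁵)⁹ = u⁸, (u²⁵)¹⁰ = u², (u²⁵)¹¹ = u²⁷, (u²⁵)¹² = u²¹, (u²⁵)¹³ = u¹⁵, (u²⁵)¹⁴ = u⁹, (u²⁵)¹⁵ = u³, (u²⁵)¹⁶ = u²⁸, (u²⁵)¹⁷ = u²², (u²⁵)¹⁸ = u¹⁶, (u²⁵)¹⁹ = u¹⁰, (u²⁵)²⁰ = u⁴, (u²⁵)²¹ = u²⁹, (u²⁵)²² = u²³, (u²⁵)²³ = u¹⁷, (u²⁵)²⁴ = u¹¹, (u²⁵)²⁵ = u⁵, (u²⁵)²⁶ = u³⁰, (u²⁵)²⁷ = u²⁴, (u²⁵)²⁸ = u¹⁸, (u²⁵)²⁹ = u¹², (u²⁵)³⁰ = u⁶, (u²⁵)³¹ = e.
So |⟨u²⁵⟩| = ord(u²⁵) = 31. With |G| = 31, by Lagrange [G : ⟨u²⁵⟩] = 31/31 = 1.

Answer: 1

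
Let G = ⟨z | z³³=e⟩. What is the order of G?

G is generated by a single element, so G is cyclic. The relator gives z³³ = e and no smaller power is forced to be e, so the 33 powers {e, z, z², z³, z⁴, z⁵, z⁶, z⁷, z⁸, z⁹, z²², z²³, z²¹, z²⁰, z²⁴, z²⁵, z²⁶, z²⁷, z²⁸, z²⁹, z³², z³¹, z³⁰, z¹², z¹³, z¹¹, z¹⁰, z¹⁴, z¹⁵, z¹⁶, z¹⁷, z¹⁸, z¹⁹} are distinct. Hence |G| = 33.

Answer: 33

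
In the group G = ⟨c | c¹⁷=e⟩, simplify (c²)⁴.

Compute successive powers of (c²), reducing at each step:
  (c²)²: (c²) · c² = c⁴
  (c²)³: (c⁴) · c² = c⁶
  (c²)⁴: (c⁶) · c² = c⁸

Answer: c⁸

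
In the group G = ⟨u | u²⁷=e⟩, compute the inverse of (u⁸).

The order of (u⁸) is 27 (smallest k with (u⁸)ᵏ = e), so (u⁸)⁻¹ = (u⁸)²⁶ = u¹⁹.
Check: (u⁸) · (u¹⁹) → (u⁸) · u¹⁹ = e, giving e as required.

Answer: u¹⁹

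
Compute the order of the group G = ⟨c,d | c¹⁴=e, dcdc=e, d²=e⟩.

Enumerate words in the generators, reducing via the relations: the distinct elements are
  {c, d, e, cd, c², c³, c⁴, c⁵, c⁶, c⁷, c⁸, c⁹, c²d, c³d, c¹², c¹³, c¹¹, c¹⁰, c⁴d, c⁵d, c⁶d, c⁷d, c⁸d, c⁹d, c¹²d, c¹³d, c¹¹d, c¹⁰d}.
No further products give new elements, so |G| = 28.

Answer: 28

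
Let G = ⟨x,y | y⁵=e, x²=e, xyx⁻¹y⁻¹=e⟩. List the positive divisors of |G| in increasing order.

|G| = 10 = 2 · 5. By Lagrange's theorem the order of any subgroup divides 10; the divisors of 10 are 1, 2, 5, 10.

Answer: 1, 2, 5, 10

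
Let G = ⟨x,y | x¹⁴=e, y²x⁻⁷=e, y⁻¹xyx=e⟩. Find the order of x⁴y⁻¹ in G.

Compute successive powers until reaching e:
  (x⁴y⁻¹)¹ = x⁴y⁻¹, (x⁴y⁻¹)² = x⁷, (x⁴y⁻¹)³ = x⁴y, (x⁴y⁻¹)⁴ = e.
The smallest positive k with (x⁴y⁻¹)ᵏ = e is 4.

Answer: 4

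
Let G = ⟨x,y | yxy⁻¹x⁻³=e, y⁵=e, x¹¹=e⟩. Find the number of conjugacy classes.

The conjugacy classes (representative and size) are:
  [e] (size 1), [x³] (size 5), [x⁶] (size 5), [x⁷y] (size 11), [x⁹y²] (size 11), [x⁷y³] (size 11), [x⁷y⁴] (size 11).
Class equation: 1 + 5 + 5 + 11 + 11 + 11 + 11 = 55 = |G|. So G has 7 conjugacy classes.

Answer: 7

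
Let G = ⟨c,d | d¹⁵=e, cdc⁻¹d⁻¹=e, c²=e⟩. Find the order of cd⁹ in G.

Compute successive powers until reaching e:
  (cd⁹)¹ = cd⁹, (cd⁹)² = d³, (cd⁹)³ = cd¹², (cd⁹)⁴ = d⁶, (cd⁹)⁵ = c, (cd⁹)⁶ = d⁹, (cd⁹)⁷ = cd³, (cd⁹)⁸ = d¹², (cd⁹)⁹ = cd⁶, (cd⁹)¹⁰ = e.
The smallest positive k with (cd⁹)ᵏ = e is 10.

Answer: 10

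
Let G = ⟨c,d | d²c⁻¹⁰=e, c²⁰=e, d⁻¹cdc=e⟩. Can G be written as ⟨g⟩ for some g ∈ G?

Every cyclic group is abelian. But c·d = cd while d·c = c⁹d⁻¹, so c·d ≠ d·c and G is not abelian. Hence G is not cyclic.

Answer: No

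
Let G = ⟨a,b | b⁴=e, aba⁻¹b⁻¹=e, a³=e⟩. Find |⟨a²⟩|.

|⟨a²⟩| equals the order of a². Compute successive powers until reaching e:
  (a²)¹ = a², (a²)² = a, (a²)³ = e.
The smallest positive k with (a²)ᵏ = e is 3, so |⟨a²⟩| = 3.

Answer: 3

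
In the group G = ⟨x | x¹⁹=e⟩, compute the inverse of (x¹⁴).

The order of (x¹⁴) is 19 (smallest k with (x¹⁴)ᵏ = e), so (x¹⁴)⁻¹ = (x¹⁴)¹⁸ = x⁵.
Check: (x¹⁴) · (x⁵) → (x¹⁴) · x⁵ = e, giving e as required.

Answer: x⁵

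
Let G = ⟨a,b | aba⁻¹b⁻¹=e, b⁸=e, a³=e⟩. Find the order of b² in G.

Compute successive powers until reaching e:
  (b²)¹ = b², (b²)² = b⁴, (b²)³ = b⁶, (b²)⁴ = e.
The smallest positive k with (b²)ᵏ = e is 4.

Answer: 4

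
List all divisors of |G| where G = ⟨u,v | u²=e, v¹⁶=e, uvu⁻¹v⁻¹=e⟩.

|G| = 32 = 2⁵. By Lagrange's theorem the order of any subgroup divides 32; the divisors of 32 are 1, 2, 4, 8, 16, 32.

Answer: 1, 2, 4, 8, 16, 32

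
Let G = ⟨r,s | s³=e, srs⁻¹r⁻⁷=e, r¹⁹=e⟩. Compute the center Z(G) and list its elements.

An element z ∈ Z(G) iff z commutes with every generator.
For example e is central: e·r = r = r·e; e·s = s = s·e.
Whereas r ∉ Z(G) since r·s = rs ≠ r⁷s = s·r.
Checking each of the 57 elements this way gives Z(G) = {e}, of order 1.

Answer: {e}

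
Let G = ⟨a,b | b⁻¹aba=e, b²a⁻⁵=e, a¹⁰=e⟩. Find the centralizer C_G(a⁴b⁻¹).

⟨a⁴b⁻¹⟩ ⊆ C_G(a⁴b⁻¹) since powers of a⁴b⁻¹ commute with a⁴b⁻¹; so |C_G(a⁴b⁻¹)| ≥ |⟨a⁴b⁻¹⟩| = 4.
By orbit–stabilizer, |C_G(a⁴b⁻¹)| = |G| / |conj. class of a⁴b⁻¹| = 20 / 5 = 4.
The 4 elements commuting with a⁴b⁻¹ are {e, a⁵, a⁴b, a⁴b⁻¹}.

Answer: {e, a⁵, a⁴b, a⁴b⁻¹}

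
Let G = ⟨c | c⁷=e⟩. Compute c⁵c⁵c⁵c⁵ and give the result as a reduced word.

Multiply left to right, reducing at each step:
  (c⁵) · c⁵ = c³
  (c³) · c⁵ = c
  c · c⁵ = c⁶

Answer: c⁶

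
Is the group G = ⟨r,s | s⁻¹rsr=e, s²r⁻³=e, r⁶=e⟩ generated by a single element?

Every cyclic group is abelian. But r·s = rs while s·r = r²s⁻¹, so r·s ≠ s·r and G is not abelian. Hence G is not cyclic.

Answer: No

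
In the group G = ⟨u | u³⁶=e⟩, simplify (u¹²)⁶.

Compute successive powers of (u¹²), reducing at each step:
  (u¹²)²: (u¹²) · u¹² = u²⁴
  (u¹²)³: (u²⁴) · u¹² = e
  (u¹²)⁴: e · u¹² = u¹²
  (u¹²)⁵: (u¹²) · u¹² = u²⁴
  (u¹²)⁶: (u²⁴) · u¹² = e

Answer: e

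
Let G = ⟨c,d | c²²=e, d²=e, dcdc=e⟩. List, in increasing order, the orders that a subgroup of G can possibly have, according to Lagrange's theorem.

|G| = 44 = 2² · 11. By Lagrange's theorem the order of any subgroup divides 44; the divisors of 44 are 1, 2, 4, 11, 22, 44.

Answer: 1, 2, 4, 11, 22, 44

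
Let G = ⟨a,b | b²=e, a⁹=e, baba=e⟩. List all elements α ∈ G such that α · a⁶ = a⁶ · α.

⟨a⁶⟩ ⊆ C_G(a⁶) since powers of a⁶ commute with a⁶; so |C_G(a⁶)| ≥ |⟨a⁶⟩| = 3.
By orbit–stabilizer, |C_G(a⁶)| = |G| / |conj. class of a⁶| = 18 / 2 = 9.
The 9 elements commuting with a⁶ are {e, a, a², a³, a⁴, a⁵, a⁶, a⁷, a⁸}.

Answer: {e, a, a², a³, a⁴, a⁵, a⁶, a⁷, a⁸}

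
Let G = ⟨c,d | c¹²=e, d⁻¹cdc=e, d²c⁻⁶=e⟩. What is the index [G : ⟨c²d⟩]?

First find ord(c²d) by computing successive powers:
  (c²d)¹ = c²d, (c²d)² = c⁶, (c²d)³ = c²d⁻¹, (c²d)⁴ = e.
So |⟨c²d⟩| = ord(c²d) = 4. With |G| = 24, by Lagrange [G : ⟨c²d⟩] = 24/4 = 6.

Answer: 6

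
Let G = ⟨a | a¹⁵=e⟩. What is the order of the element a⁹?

Compute successive powers until reaching e:
  (a⁹)¹ = a⁹, (a⁹)² = a³, (a⁹)³ = a¹², (a⁹)⁴ = a⁶, (a⁹)⁵ = e.
The smallest positive k with (a⁹)ᵏ = e is 5.

Answer: 5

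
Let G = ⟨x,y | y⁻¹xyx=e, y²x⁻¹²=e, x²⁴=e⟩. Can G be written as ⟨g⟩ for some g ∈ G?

Every cyclic group is abelian. But x·y = xy while y·x = x¹¹y⁻¹, so x·y ≠ y·x and G is not abelian. Hence G is not cyclic.

Answer: No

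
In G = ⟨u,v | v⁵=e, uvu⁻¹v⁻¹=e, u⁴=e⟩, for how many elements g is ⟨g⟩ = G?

G is cyclic of order 20. An element generates G iff its order is 20, and a cyclic group of order 20 has exactly φ(20) = 8 such elements.

Answer: 8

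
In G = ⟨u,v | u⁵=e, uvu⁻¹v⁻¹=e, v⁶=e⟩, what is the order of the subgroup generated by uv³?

|⟨uv³⟩| equals the order of uv³. Compute successive powers until reaching e:
  (uv³)¹ = uv³, (uv³)² = u², (uv³)³ = u³v³, (uv³)⁴ = u⁴, (uv³)⁵ = v³, (uv³)⁶ = u, (uv³)⁷ = u²v³, (uv³)⁸ = u³, (uv³)⁹ = u⁴v³, (uv³)¹⁰ = e.
The smallest positive k with (uv³)ᵏ = e is 10, so |⟨uv³⟩| = 10.

Answer: 10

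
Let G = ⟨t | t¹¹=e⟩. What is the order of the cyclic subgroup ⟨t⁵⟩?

|⟨t⁵⟩| equals the order of t⁵. Compute successive powers until reaching e:
  (t⁵)¹ = t⁵, (t⁵)² = t¹⁰, (t⁵)³ = t⁴, (t⁵)⁴ = t⁹, (t⁵)⁵ = t³, (t⁵)⁶ = t⁸, (t⁵)⁷ = t², (t⁵)⁸ = t⁷, (t⁵)⁹ = t, (t⁵)¹⁰ = t⁶, (t⁵)¹¹ = e.
The smallest positive k with (t⁵)ᵏ = e is 11, so |⟨t⁵⟩| = 11.

Answer: 11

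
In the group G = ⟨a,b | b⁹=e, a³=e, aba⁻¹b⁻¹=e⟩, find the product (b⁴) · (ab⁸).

Compute (b⁴) · (ab⁸) by multiplying left to right and reducing via the relations at each step:
  (b⁴) · a = ab⁴
  (ab⁴) · b⁸ = ab³

Answer: ab³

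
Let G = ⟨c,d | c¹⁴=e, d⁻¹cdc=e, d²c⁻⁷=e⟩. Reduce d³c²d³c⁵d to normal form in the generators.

Multiply left to right, reducing at each step:
  (d⁻¹) · c² = c⁵d
  (c⁵d) · d³ = c⁵
  (c⁵) · c⁵ = c¹⁰
  (c¹⁰) · d = c³d⁻¹

Answer: c³d⁻¹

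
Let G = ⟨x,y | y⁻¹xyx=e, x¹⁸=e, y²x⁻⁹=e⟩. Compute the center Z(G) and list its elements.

An element z ∈ Z(G) iff z commutes with every generator.
For example x⁹ is central: (x⁹)·x = x¹⁰ = x·(x⁹); (x⁹)·y = y⁻¹ = y·(x⁹).
Whereas x ∉ Z(G) since x·y = xy ≠ x⁸y⁻¹ = y·x.
Checking each of the 36 elements this way gives Z(G) = {e, x⁹}, of order 2.

Answer: {e, x⁹}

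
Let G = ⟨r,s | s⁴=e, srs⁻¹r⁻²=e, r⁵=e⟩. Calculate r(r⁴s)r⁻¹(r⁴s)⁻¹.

[r, (r⁴s)] = r·(r⁴s)·r⁻¹·(r⁴s)⁻¹.
  r · (r⁴s) = s
  s · (r⁴) = r³s
  (r³s) · (r³s³) = r⁴

Answer: r⁴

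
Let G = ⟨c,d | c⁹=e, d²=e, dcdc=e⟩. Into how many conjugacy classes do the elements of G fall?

The conjugacy classes (representative and size) are:
  [e] (size 1), [c⁸] (size 2), [c⁷] (size 2), [c⁶] (size 2), [c⁵] (size 2), [c⁴d] (size 9).
Class equation: 1 + 2 + 2 + 2 + 2 + 9 = 18 = |G|. So G has 6 conjugacy classes.

Answer: 6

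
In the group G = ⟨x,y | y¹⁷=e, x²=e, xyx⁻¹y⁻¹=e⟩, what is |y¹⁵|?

Compute successive powers until reaching e:
  (y¹⁵)¹ = y¹⁵, (y¹⁵)² = y¹³, (y¹⁵)³ = y¹¹, (y¹⁵)⁴ = y⁹, (y¹⁵)⁵ = y⁷, (y¹⁵)⁶ = y⁵, (y¹⁵)⁷ = y³, (y¹⁵)⁸ = y, (y¹⁵)⁹ = y¹⁶, (y¹⁵)¹⁰ = y¹⁴, (y¹⁵)¹¹ = y¹², (y¹⁵)¹² = y¹⁰, (y¹⁵)¹³ = y⁸, (y¹⁵)¹⁴ = y⁶, (y¹⁵)¹⁵ = y⁴, (y¹⁵)¹⁶ = y², (y¹⁵)¹⁷ = e.
The smallest positive k with (y¹⁵)ᵏ = e is 17.

Answer: 17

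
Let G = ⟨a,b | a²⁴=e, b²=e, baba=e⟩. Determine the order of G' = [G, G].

G' = [G, G] is generated by all commutators. The generator-pair commutators are: [a, b] = a².
The subgroup they normally generate is {e, a², a⁴, a⁶, a⁸, a¹⁰, a¹², a¹⁴, a¹⁶, a¹⁸, a²⁰, a²²}, of order 12.
Check: |G/G'| = 48/12 = 4 is the order of the abelianisation.

Answer: 12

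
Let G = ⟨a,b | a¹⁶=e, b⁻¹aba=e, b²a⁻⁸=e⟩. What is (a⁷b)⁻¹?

The order of (a⁷b) is 4 (smallest k with (a⁷b)ᵏ = e), so (a⁷b)⁻¹ = (a⁷b)³ = a⁷b⁻¹.
Check: (a⁷b) · (a⁷b⁻¹) → (a⁷b) · a⁷ = b;   b · b⁻¹ = e, giving e as required.

Answer: a⁷b⁻¹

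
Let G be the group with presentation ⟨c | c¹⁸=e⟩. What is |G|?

G is generated by a single element, so G is cyclic. The relator gives c¹⁸ = e and no smaller power is forced to be e, so the 18 powers {c, e, c², c³, c⁴, c⁵, c⁶, c⁷, c⁸, c⁹, c¹², c¹³, c¹¹, c¹⁰, c¹⁴, c¹⁵, c¹⁶, c¹⁷} are distinct. Hence |G| = 18.

Answer: 18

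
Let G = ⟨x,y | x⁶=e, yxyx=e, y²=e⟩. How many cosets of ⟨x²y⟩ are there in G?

First find ord(x²y) by computing successive powers:
  (x²y)¹ = x²y, (x²y)² = e.
So |⟨x²y⟩| = ord(x²y) = 2. With |G| = 12, by Lagrange [G : ⟨x²y⟩] = 12/2 = 6.

Answer: 6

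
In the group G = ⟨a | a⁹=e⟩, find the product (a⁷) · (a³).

Compute (a⁷) · (a³) by multiplying left to right and reducing via the relations at each step:
  (a⁷) · a³ = a

Answer: a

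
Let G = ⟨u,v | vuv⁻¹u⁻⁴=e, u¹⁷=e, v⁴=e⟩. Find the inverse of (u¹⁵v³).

The order of (u¹⁵v³) is 4 (smallest k with (u¹⁵v³)ᵏ = e), so (u¹⁵v³)⁻¹ = (u¹⁵v³)³ = u⁸v.
Check: (u¹⁵v³) · (u⁸v) → (u¹⁵v³) · u⁸ = v³;   (v³) · v = e, giving e as required.

Answer: u⁸v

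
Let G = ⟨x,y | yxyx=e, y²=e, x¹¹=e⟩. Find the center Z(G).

An element z ∈ Z(G) iff z commutes with every generator.
For example e is central: e·x = x = x·e; e·y = y = y·e.
Whereas x ∉ Z(G) since x·y = xy ≠ x¹⁰y = y·x.
Checking each of the 22 elements this way gives Z(G) = {e}, of order 1.

Answer: {e}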